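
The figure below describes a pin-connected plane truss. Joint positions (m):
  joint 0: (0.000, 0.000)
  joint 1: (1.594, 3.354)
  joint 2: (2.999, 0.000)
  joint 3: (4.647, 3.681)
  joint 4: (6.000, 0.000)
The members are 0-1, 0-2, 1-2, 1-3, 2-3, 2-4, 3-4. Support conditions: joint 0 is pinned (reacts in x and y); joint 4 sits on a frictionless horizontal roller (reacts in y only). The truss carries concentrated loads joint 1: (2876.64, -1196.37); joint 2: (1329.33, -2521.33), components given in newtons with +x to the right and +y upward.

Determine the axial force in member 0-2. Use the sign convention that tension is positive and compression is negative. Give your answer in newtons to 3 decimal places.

N=5 nodes, M=7 members, R=3 reactions → 2N=10, M+R=10
member 0 (0-1): L=3.7135, (cx,cy)=(0.4292,0.9032)
member 1 (0-2): L=2.9990, (cx,cy)=(1.0000,0.0000)
member 2 (1-2): L=3.6364, (cx,cy)=(0.3864,-0.9223)
member 3 (1-3): L=3.0705, (cx,cy)=(0.9943,0.1065)
member 4 (2-3): L=4.0331, (cx,cy)=(0.4086,0.9127)
member 5 (2-4): L=3.0010, (cx,cy)=(1.0000,0.0000)
member 6 (3-4): L=3.9218, (cx,cy)=(0.3450,-0.9386)
solve A·x = −loads:
  F[0-1] = -588.5567 N (compression)
  F[0-2] = +4458.6042 N (tension)
  F[1-2] = -1037.5991 N (compression)
  F[1-3] = -2743.9803 N (compression)
  F[2-3] = +3811.0413 N (tension)
  F[2-4] = +1171.1011 N (tension)
  F[3-4] = -3394.5327 N (compression)
  Rx@0 = -4205.9700 N
  Ry@0 = +531.5778 N
  Ry@4 = +3186.1222 N

4458.604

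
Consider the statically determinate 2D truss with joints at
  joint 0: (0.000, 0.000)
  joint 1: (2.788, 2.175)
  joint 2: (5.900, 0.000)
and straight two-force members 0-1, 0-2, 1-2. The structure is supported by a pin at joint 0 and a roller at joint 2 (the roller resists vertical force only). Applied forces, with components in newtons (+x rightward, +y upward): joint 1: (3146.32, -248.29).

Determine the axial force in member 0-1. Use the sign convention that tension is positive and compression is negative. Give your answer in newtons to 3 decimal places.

1672.765

N=3 nodes, M=3 members, R=3 reactions → 2N=6, M+R=6
member 0 (0-1): L=3.5360, (cx,cy)=(0.7885,0.6151)
member 1 (0-2): L=5.9000, (cx,cy)=(1.0000,0.0000)
member 2 (1-2): L=3.7967, (cx,cy)=(0.8197,-0.5729)
solve A·x = −loads:
  F[0-1] = +1672.7653 N (tension)
  F[0-2] = +1827.4233 N (tension)
  F[1-2] = -2229.5100 N (compression)
  Rx@0 = -3146.3200 N
  Ry@0 = -1028.9097 N
  Ry@2 = +1277.1997 N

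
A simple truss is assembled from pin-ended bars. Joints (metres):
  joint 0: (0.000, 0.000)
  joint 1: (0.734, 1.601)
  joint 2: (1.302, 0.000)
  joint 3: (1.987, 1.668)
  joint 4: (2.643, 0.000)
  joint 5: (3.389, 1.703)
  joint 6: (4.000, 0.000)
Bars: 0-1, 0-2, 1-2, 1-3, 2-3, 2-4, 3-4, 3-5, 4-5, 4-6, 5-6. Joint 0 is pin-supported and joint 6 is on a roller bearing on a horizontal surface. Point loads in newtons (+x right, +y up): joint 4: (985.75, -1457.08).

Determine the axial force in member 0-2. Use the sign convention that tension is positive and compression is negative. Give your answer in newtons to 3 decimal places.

1212.375

N=7 nodes, M=11 members, R=3 reactions → 2N=14, M+R=14
member 0 (0-1): L=1.7612, (cx,cy)=(0.4168,0.9090)
member 1 (0-2): L=1.3020, (cx,cy)=(1.0000,0.0000)
member 2 (1-2): L=1.6988, (cx,cy)=(0.3344,-0.9424)
member 3 (1-3): L=1.2548, (cx,cy)=(0.9986,0.0534)
member 4 (2-3): L=1.8032, (cx,cy)=(0.3799,0.9250)
member 5 (2-4): L=1.3410, (cx,cy)=(1.0000,0.0000)
member 6 (3-4): L=1.7924, (cx,cy)=(0.3660,-0.9306)
member 7 (3-5): L=1.4024, (cx,cy)=(0.9997,0.0250)
member 8 (4-5): L=1.8592, (cx,cy)=(0.4012,0.9160)
member 9 (4-6): L=1.3570, (cx,cy)=(1.0000,0.0000)
member 10 (5-6): L=1.8093, (cx,cy)=(0.3377,-0.9413)
solve A·x = −loads:
  F[0-1] = -543.7882 N (compression)
  F[0-2] = +1212.3751 N (tension)
  F[1-2] = +502.1182 N (tension)
  F[1-3] = -395.0765 N (compression)
  F[2-3] = -511.5696 N (compression)
  F[2-4] = +1574.6005 N (tension)
  F[3-4] = +510.3621 N (tension)
  F[3-5] = -775.8835 N (compression)
  F[4-5] = +1072.2259 N (tension)
  F[4-6] = +345.4197 N (tension)
  F[5-6] = -1022.8550 N (compression)
  Rx@0 = -985.7500 N
  Ry@0 = +494.3144 N
  Ry@6 = +962.7656 N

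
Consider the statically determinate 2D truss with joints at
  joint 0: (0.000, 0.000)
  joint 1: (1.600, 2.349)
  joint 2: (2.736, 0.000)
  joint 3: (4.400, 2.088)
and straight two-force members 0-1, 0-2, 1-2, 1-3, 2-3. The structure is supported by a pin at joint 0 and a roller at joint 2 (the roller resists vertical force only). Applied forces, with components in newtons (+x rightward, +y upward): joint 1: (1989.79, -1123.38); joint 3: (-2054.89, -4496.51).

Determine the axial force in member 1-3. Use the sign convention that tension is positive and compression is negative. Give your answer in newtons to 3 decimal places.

1429.007

N=4 nodes, M=5 members, R=3 reactions → 2N=8, M+R=8
member 0 (0-1): L=2.8421, (cx,cy)=(0.5630,0.8265)
member 1 (0-2): L=2.7360, (cx,cy)=(1.0000,0.0000)
member 2 (1-2): L=2.6093, (cx,cy)=(0.4354,-0.9003)
member 3 (1-3): L=2.8121, (cx,cy)=(0.9957,-0.0928)
member 4 (2-3): L=2.6700, (cx,cy)=(0.6232,0.7820)
solve A·x = −loads:
  F[0-1] = +2914.0428 N (tension)
  F[0-2] = -1705.5739 N (compression)
  F[1-2] = -4070.4519 N (compression)
  F[1-3] = +1429.0071 N (tension)
  F[2-3] = -5580.1485 N (compression)
  Rx@0 = +65.1000 N
  Ry@0 = -2408.4208 N
  Ry@2 = +8028.3108 N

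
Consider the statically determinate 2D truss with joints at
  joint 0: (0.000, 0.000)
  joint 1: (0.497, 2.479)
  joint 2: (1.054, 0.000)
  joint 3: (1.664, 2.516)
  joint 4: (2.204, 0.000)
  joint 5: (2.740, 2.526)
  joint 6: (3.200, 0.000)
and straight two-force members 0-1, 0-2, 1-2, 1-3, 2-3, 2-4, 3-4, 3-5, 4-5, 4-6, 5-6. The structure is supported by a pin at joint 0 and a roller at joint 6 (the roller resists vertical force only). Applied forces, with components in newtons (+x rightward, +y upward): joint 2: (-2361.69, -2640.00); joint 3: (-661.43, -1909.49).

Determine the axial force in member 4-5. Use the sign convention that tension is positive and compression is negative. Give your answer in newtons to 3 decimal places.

1377.364

N=7 nodes, M=11 members, R=3 reactions → 2N=14, M+R=14
member 0 (0-1): L=2.5283, (cx,cy)=(0.1966,0.9805)
member 1 (0-2): L=1.0540, (cx,cy)=(1.0000,0.0000)
member 2 (1-2): L=2.5408, (cx,cy)=(0.2192,-0.9757)
member 3 (1-3): L=1.1676, (cx,cy)=(0.9995,0.0317)
member 4 (2-3): L=2.5889, (cx,cy)=(0.2356,0.9718)
member 5 (2-4): L=1.1500, (cx,cy)=(1.0000,0.0000)
member 6 (3-4): L=2.5733, (cx,cy)=(0.2098,-0.9777)
member 7 (3-5): L=1.0760, (cx,cy)=(1.0000,0.0093)
member 8 (4-5): L=2.5822, (cx,cy)=(0.2076,0.9782)
member 9 (4-6): L=0.9960, (cx,cy)=(1.0000,0.0000)
member 10 (5-6): L=2.5675, (cx,cy)=(0.1792,-0.9838)
solve A·x = −loads:
  F[0-1] = -3270.8715 N (compression)
  F[0-2] = -2380.1567 N (compression)
  F[1-2] = +3243.0150 N (tension)
  F[1-3] = -1354.5834 N (compression)
  F[2-3] = -539.3132 N (compression)
  F[2-4] = +819.5472 N (tension)
  F[3-4] = -1378.0480 N (compression)
  F[3-5] = -530.3902 N (compression)
  F[4-5] = +1377.3637 N (tension)
  F[4-6] = +244.4657 N (tension)
  F[5-6] = -1364.5133 N (compression)
  Rx@0 = +3023.1200 N
  Ry@0 = +3207.0545 N
  Ry@6 = +1342.4355 N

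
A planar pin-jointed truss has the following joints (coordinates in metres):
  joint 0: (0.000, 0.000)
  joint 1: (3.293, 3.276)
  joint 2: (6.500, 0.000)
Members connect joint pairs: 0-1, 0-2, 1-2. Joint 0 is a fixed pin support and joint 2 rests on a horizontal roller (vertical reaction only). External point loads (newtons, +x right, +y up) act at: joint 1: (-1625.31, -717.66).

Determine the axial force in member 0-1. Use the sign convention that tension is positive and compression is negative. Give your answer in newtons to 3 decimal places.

-1663.521

N=3 nodes, M=3 members, R=3 reactions → 2N=6, M+R=6
member 0 (0-1): L=4.6450, (cx,cy)=(0.7089,0.7053)
member 1 (0-2): L=6.5000, (cx,cy)=(1.0000,0.0000)
member 2 (1-2): L=4.5844, (cx,cy)=(0.6995,-0.7146)
solve A·x = −loads:
  F[0-1] = -1663.5206 N (compression)
  F[0-2] = -445.9831 N (compression)
  F[1-2] = +637.5365 N (tension)
  Rx@0 = +1625.3100 N
  Ry@0 = +1173.2386 N
  Ry@2 = -455.5786 N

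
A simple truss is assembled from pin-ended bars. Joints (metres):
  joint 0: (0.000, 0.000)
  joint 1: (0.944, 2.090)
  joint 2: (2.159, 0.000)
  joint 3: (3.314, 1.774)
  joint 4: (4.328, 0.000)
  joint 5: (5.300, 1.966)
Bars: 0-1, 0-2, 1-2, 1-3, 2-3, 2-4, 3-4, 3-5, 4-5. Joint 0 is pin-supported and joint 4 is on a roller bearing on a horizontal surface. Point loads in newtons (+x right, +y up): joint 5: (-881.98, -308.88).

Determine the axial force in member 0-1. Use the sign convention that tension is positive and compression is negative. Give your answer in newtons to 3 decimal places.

N=6 nodes, M=9 members, R=3 reactions → 2N=12, M+R=12
member 0 (0-1): L=2.2933, (cx,cy)=(0.4116,0.9113)
member 1 (0-2): L=2.1590, (cx,cy)=(1.0000,0.0000)
member 2 (1-2): L=2.4175, (cx,cy)=(0.5026,-0.8645)
member 3 (1-3): L=2.3910, (cx,cy)=(0.9912,-0.1322)
member 4 (2-3): L=2.1169, (cx,cy)=(0.5456,0.8380)
member 5 (2-4): L=2.1690, (cx,cy)=(1.0000,0.0000)
member 6 (3-4): L=2.0433, (cx,cy)=(0.4962,-0.8682)
member 7 (3-5): L=1.9953, (cx,cy)=(0.9954,0.0962)
member 8 (4-5): L=2.1932, (cx,cy)=(0.4432,0.8964)
solve A·x = −loads:
  F[0-1] = -363.4951 N (compression)
  F[0-2] = -732.3532 N (compression)
  F[1-2] = +440.3936 N (tension)
  F[1-3] = -374.2447 N (compression)
  F[2-3] = -454.3169 N (compression)
  F[2-4] = -263.1342 N (compression)
  F[3-4] = +296.2841 N (tension)
  F[3-5] = -769.4459 N (compression)
  F[4-5] = -261.9715 N (compression)
  Rx@0 = +881.9800 N
  Ry@0 = +331.2711 N
  Ry@4 = -22.3911 N

-363.495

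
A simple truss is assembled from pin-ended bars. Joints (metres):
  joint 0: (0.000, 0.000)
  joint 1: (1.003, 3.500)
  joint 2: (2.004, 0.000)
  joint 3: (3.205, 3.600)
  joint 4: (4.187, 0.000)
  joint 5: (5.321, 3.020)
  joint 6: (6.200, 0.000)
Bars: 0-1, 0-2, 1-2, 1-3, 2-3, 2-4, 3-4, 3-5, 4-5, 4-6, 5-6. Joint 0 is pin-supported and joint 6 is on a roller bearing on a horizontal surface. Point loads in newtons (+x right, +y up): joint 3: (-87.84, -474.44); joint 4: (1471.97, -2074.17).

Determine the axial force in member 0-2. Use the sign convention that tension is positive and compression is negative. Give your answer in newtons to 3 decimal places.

N=7 nodes, M=11 members, R=3 reactions → 2N=14, M+R=14
member 0 (0-1): L=3.6409, (cx,cy)=(0.2755,0.9613)
member 1 (0-2): L=2.0040, (cx,cy)=(1.0000,0.0000)
member 2 (1-2): L=3.6403, (cx,cy)=(0.2750,-0.9615)
member 3 (1-3): L=2.2043, (cx,cy)=(0.9990,0.0454)
member 4 (2-3): L=3.7950, (cx,cy)=(0.3165,0.9486)
member 5 (2-4): L=2.1830, (cx,cy)=(1.0000,0.0000)
member 6 (3-4): L=3.7315, (cx,cy)=(0.2632,-0.9648)
member 7 (3-5): L=2.1941, (cx,cy)=(0.9644,-0.2644)
member 8 (4-5): L=3.2259, (cx,cy)=(0.3515,0.9362)
member 9 (4-6): L=2.0130, (cx,cy)=(1.0000,0.0000)
member 10 (5-6): L=3.1453, (cx,cy)=(0.2795,-0.9602)
solve A·x = −loads:
  F[0-1] = -992.0100 N (compression)
  F[0-2] = +1657.4117 N (tension)
  F[1-2] = +966.4000 N (tension)
  F[1-3] = -539.5732 N (compression)
  F[2-3] = -979.4882 N (compression)
  F[2-4] = +2233.1213 N (tension)
  F[3-4] = +770.5629 N (tension)
  F[3-5] = -999.4902 N (compression)
  F[4-5] = +1421.4934 N (tension)
  F[4-6] = +464.2357 N (tension)
  F[5-6] = -1661.1717 N (compression)
  Rx@0 = -1384.1300 N
  Ry@0 = +953.6252 N
  Ry@6 = +1594.9848 N

1657.412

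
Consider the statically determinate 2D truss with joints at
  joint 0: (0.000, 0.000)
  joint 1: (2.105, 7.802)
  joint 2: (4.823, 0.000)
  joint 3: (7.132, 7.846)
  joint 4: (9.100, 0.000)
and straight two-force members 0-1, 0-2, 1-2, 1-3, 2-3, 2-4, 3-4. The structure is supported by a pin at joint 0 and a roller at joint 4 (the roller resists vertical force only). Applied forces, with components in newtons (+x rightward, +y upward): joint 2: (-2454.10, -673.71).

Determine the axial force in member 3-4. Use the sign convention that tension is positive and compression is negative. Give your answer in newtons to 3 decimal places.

N=5 nodes, M=7 members, R=3 reactions → 2N=10, M+R=10
member 0 (0-1): L=8.0810, (cx,cy)=(0.2605,0.9655)
member 1 (0-2): L=4.8230, (cx,cy)=(1.0000,0.0000)
member 2 (1-2): L=8.2619, (cx,cy)=(0.3290,-0.9443)
member 3 (1-3): L=5.0272, (cx,cy)=(1.0000,0.0088)
member 4 (2-3): L=8.1787, (cx,cy)=(0.2823,0.9593)
member 5 (2-4): L=4.2770, (cx,cy)=(1.0000,0.0000)
member 6 (3-4): L=8.0891, (cx,cy)=(0.2433,-0.9700)
solve A·x = −loads:
  F[0-1] = -327.9661 N (compression)
  F[0-2] = -2368.6687 N (compression)
  F[1-2] = +333.4993 N (tension)
  F[1-3] = -195.1536 N (compression)
  F[2-3] = +373.9879 N (tension)
  F[2-4] = +89.5624 N (tension)
  F[3-4] = -368.1274 N (compression)
  Rx@0 = +2454.1000 N
  Ry@0 = +316.6437 N
  Ry@4 = +357.0663 N

-368.127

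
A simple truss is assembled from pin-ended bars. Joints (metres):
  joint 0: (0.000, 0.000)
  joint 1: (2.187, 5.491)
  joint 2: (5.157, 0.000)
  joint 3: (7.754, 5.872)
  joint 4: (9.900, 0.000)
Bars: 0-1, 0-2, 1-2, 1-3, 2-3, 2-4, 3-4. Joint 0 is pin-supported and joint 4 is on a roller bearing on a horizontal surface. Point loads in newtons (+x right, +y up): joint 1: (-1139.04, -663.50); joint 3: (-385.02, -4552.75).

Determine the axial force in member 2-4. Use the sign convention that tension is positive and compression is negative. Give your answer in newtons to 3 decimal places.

1042.412

N=5 nodes, M=7 members, R=3 reactions → 2N=10, M+R=10
member 0 (0-1): L=5.9105, (cx,cy)=(0.3700,0.9290)
member 1 (0-2): L=5.1570, (cx,cy)=(1.0000,0.0000)
member 2 (1-2): L=6.2428, (cx,cy)=(0.4758,-0.8796)
member 3 (1-3): L=5.5800, (cx,cy)=(0.9977,0.0683)
member 4 (2-3): L=6.4207, (cx,cy)=(0.4045,0.9145)
member 5 (2-4): L=4.7430, (cx,cy)=(1.0000,0.0000)
member 6 (3-4): L=6.2519, (cx,cy)=(0.3433,-0.9392)
solve A·x = −loads:
  F[0-1] = -2544.5495 N (compression)
  F[0-2] = -582.5277 N (compression)
  F[1-2] = +1879.0598 N (tension)
  F[1-3] = -698.0871 N (compression)
  F[2-3] = -1807.2116 N (compression)
  F[2-4] = +1042.4115 N (tension)
  F[3-4] = -3036.8157 N (compression)
  Rx@0 = +1524.0600 N
  Ry@0 = +2363.9478 N
  Ry@4 = +2852.3022 N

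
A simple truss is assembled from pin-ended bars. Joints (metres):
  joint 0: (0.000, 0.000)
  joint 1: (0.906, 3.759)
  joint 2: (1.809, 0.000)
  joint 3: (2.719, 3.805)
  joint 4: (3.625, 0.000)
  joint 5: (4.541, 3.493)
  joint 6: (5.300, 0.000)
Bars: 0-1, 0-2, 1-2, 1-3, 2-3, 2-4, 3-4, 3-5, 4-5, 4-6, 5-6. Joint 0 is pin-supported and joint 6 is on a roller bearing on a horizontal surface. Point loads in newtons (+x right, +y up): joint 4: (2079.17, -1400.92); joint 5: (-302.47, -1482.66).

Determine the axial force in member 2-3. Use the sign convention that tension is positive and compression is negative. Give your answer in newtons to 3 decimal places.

N=7 nodes, M=11 members, R=3 reactions → 2N=14, M+R=14
member 0 (0-1): L=3.8666, (cx,cy)=(0.2343,0.9722)
member 1 (0-2): L=1.8090, (cx,cy)=(1.0000,0.0000)
member 2 (1-2): L=3.8659, (cx,cy)=(0.2336,-0.9723)
member 3 (1-3): L=1.8136, (cx,cy)=(0.9997,0.0254)
member 4 (2-3): L=3.9123, (cx,cy)=(0.2326,0.9726)
member 5 (2-4): L=1.8160, (cx,cy)=(1.0000,0.0000)
member 6 (3-4): L=3.9114, (cx,cy)=(0.2316,-0.9728)
member 7 (3-5): L=1.8485, (cx,cy)=(0.9857,-0.1688)
member 8 (4-5): L=3.6111, (cx,cy)=(0.2537,0.9673)
member 9 (4-6): L=1.6750, (cx,cy)=(1.0000,0.0000)
member 10 (5-6): L=3.5745, (cx,cy)=(0.2123,-0.9772)
solve A·x = −loads:
  F[0-1] = -878.8833 N (compression)
  F[0-2] = +1982.6328 N (tension)
  F[1-2] = +868.0593 N (tension)
  F[1-3] = -408.8242 N (compression)
  F[2-3] = -867.8499 N (compression)
  F[2-4] = +2387.2542 N (tension)
  F[3-4] = +1027.6801 N (tension)
  F[3-5] = -860.9497 N (compression)
  F[4-5] = +414.7546 N (tension)
  F[4-6] = +440.9204 N (tension)
  F[5-6] = -2076.5152 N (compression)
  Rx@0 = -1776.7000 N
  Ry@0 = +854.4165 N
  Ry@6 = +2029.1635 N

-867.850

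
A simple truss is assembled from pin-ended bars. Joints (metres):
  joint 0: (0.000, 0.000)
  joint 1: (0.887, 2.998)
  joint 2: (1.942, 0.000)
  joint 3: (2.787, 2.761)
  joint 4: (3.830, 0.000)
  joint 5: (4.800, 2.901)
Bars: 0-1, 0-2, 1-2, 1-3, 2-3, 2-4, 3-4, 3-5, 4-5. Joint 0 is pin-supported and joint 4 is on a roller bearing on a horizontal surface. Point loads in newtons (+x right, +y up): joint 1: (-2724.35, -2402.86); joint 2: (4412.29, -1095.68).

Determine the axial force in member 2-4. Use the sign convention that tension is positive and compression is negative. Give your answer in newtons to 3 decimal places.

N=6 nodes, M=9 members, R=3 reactions → 2N=12, M+R=12
member 0 (0-1): L=3.1265, (cx,cy)=(0.2837,0.9589)
member 1 (0-2): L=1.9420, (cx,cy)=(1.0000,0.0000)
member 2 (1-2): L=3.1782, (cx,cy)=(0.3319,-0.9433)
member 3 (1-3): L=1.9147, (cx,cy)=(0.9923,-0.1238)
member 4 (2-3): L=2.8874, (cx,cy)=(0.2926,0.9562)
member 5 (2-4): L=1.8880, (cx,cy)=(1.0000,0.0000)
member 6 (3-4): L=2.9514, (cx,cy)=(0.3534,-0.9355)
member 7 (3-5): L=2.0179, (cx,cy)=(0.9976,0.0694)
member 8 (4-5): L=3.0589, (cx,cy)=(0.3171,0.9484)
solve A·x = −loads:
  F[0-1] = -4712.6628 N (compression)
  F[0-2] = +3024.9561 N (tension)
  F[1-2] = +2154.4853 N (tension)
  F[1-3] = +677.3664 N (tension)
  F[2-3] = -979.5251 N (compression)
  F[2-4] = -385.4998 N (compression)
  F[3-4] = +1090.8702 N (tension)
  F[3-5] = -0.0000 N (compression)
  F[4-5] = +0.0000 N (tension)
  Rx@0 = -1687.9400 N
  Ry@0 = +4519.0241 N
  Ry@4 = -1020.4841 N

-385.500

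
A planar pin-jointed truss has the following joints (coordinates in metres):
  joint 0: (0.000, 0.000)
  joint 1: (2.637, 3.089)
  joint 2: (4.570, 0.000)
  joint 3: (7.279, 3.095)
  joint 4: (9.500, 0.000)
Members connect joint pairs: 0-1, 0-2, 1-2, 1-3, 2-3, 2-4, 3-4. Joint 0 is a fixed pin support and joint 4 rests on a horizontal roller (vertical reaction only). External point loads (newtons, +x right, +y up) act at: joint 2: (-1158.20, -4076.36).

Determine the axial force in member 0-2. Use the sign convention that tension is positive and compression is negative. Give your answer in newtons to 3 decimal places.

N=5 nodes, M=7 members, R=3 reactions → 2N=10, M+R=10
member 0 (0-1): L=4.0615, (cx,cy)=(0.6493,0.7606)
member 1 (0-2): L=4.5700, (cx,cy)=(1.0000,0.0000)
member 2 (1-2): L=3.6440, (cx,cy)=(0.5305,-0.8477)
member 3 (1-3): L=4.6420, (cx,cy)=(1.0000,0.0013)
member 4 (2-3): L=4.1131, (cx,cy)=(0.6586,0.7525)
member 5 (2-4): L=4.9300, (cx,cy)=(1.0000,0.0000)
member 6 (3-4): L=3.8094, (cx,cy)=(0.5830,-0.8125)
solve A·x = −loads:
  F[0-1] = -2781.3983 N (compression)
  F[0-2] = +647.6766 N (tension)
  F[1-2] = +2490.6940 N (tension)
  F[1-3] = -3127.1115 N (compression)
  F[2-3] = +2611.3763 N (tension)
  F[2-4] = +1407.1909 N (tension)
  F[3-4] = -2413.6045 N (compression)
  Rx@0 = +1158.2000 N
  Ry@0 = +2115.4163 N
  Ry@4 = +1960.9437 N

647.677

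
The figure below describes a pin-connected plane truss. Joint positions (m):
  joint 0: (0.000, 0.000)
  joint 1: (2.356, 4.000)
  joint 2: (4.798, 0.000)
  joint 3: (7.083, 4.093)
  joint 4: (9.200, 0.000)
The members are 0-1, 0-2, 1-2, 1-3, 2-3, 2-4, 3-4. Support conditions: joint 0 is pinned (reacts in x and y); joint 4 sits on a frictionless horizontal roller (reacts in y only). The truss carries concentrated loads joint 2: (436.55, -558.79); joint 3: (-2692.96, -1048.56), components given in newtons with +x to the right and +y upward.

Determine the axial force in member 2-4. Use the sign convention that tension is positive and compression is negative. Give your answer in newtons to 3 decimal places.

-51.400

N=5 nodes, M=7 members, R=3 reactions → 2N=10, M+R=10
member 0 (0-1): L=4.6423, (cx,cy)=(0.5075,0.8616)
member 1 (0-2): L=4.7980, (cx,cy)=(1.0000,0.0000)
member 2 (1-2): L=4.6865, (cx,cy)=(0.5211,-0.8535)
member 3 (1-3): L=4.7279, (cx,cy)=(0.9998,0.0197)
member 4 (2-3): L=4.6876, (cx,cy)=(0.4875,0.8731)
member 5 (2-4): L=4.4020, (cx,cy)=(1.0000,0.0000)
member 6 (3-4): L=4.6081, (cx,cy)=(0.4594,-0.8882)
solve A·x = −loads:
  F[0-1] = -1980.7739 N (compression)
  F[0-2] = -1251.1483 N (compression)
  F[1-2] = +1953.0167 N (tension)
  F[1-3] = -2023.3120 N (compression)
  F[2-3] = -1269.1266 N (compression)
  F[2-4] = -51.3998 N (compression)
  F[3-4] = +111.8819 N (tension)
  Rx@0 = +2256.4100 N
  Ry@0 = +1706.7261 N
  Ry@4 = -99.3761 N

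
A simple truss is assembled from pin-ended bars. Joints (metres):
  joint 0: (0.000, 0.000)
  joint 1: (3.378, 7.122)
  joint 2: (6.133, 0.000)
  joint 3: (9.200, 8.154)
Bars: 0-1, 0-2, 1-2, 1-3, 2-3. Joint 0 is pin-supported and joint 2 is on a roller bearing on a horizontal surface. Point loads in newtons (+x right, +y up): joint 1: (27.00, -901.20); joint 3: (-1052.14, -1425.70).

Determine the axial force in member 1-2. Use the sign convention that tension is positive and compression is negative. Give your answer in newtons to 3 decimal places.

64.526

N=4 nodes, M=5 members, R=3 reactions → 2N=8, M+R=8
member 0 (0-1): L=7.8825, (cx,cy)=(0.4285,0.9035)
member 1 (0-2): L=6.1330, (cx,cy)=(1.0000,0.0000)
member 2 (1-2): L=7.6363, (cx,cy)=(0.3608,-0.9327)
member 3 (1-3): L=5.9128, (cx,cy)=(0.9847,0.1745)
member 4 (2-3): L=8.7117, (cx,cy)=(0.3521,0.9360)
solve A·x = −loads:
  F[0-1] = -1172.4773 N (compression)
  F[0-2] = -522.6815 N (compression)
  F[1-2] = +64.5256 N (tension)
  F[1-3] = -561.3544 N (compression)
  F[2-3] = -1418.5377 N (compression)
  Rx@0 = +1025.1400 N
  Ry@0 = +1059.3575 N
  Ry@2 = +1267.5425 N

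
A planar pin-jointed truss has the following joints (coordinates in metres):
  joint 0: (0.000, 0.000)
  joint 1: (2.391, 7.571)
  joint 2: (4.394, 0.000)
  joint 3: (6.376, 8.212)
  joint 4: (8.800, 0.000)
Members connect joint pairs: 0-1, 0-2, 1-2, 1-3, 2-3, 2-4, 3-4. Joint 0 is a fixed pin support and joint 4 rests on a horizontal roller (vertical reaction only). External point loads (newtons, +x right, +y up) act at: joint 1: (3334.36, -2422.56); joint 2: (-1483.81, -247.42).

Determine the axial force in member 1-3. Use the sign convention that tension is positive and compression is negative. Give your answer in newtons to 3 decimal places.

-2063.883

N=5 nodes, M=7 members, R=3 reactions → 2N=10, M+R=10
member 0 (0-1): L=7.9396, (cx,cy)=(0.3011,0.9536)
member 1 (0-2): L=4.3940, (cx,cy)=(1.0000,0.0000)
member 2 (1-2): L=7.8315, (cx,cy)=(0.2558,-0.9667)
member 3 (1-3): L=4.0362, (cx,cy)=(0.9873,0.1588)
member 4 (2-3): L=8.4478, (cx,cy)=(0.2346,0.9721)
member 5 (2-4): L=4.4060, (cx,cy)=(1.0000,0.0000)
member 6 (3-4): L=8.5623, (cx,cy)=(0.2831,-0.9591)
solve A·x = −loads:
  F[0-1] = +1028.2004 N (tension)
  F[0-2] = +1540.9080 N (tension)
  F[1-2] = -3859.1542 N (compression)
  F[1-3] = -2063.8833 N (compression)
  F[2-3] = +4092.4464 N (tension)
  F[2-4] = +1077.5312 N (tension)
  F[3-4] = -3806.1589 N (compression)
  Rx@0 = -1850.5500 N
  Ry@0 = -980.4682 N
  Ry@4 = +3650.4482 N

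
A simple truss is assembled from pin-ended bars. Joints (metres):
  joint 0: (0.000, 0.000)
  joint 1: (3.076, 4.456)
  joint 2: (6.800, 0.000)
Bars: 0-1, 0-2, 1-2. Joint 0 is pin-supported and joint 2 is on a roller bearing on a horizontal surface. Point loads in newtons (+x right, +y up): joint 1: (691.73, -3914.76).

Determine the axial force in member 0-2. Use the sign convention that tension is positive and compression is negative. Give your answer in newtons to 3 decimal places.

1858.774

N=3 nodes, M=3 members, R=3 reactions → 2N=6, M+R=6
member 0 (0-1): L=5.4146, (cx,cy)=(0.5681,0.8230)
member 1 (0-2): L=6.8000, (cx,cy)=(1.0000,0.0000)
member 2 (1-2): L=5.8072, (cx,cy)=(0.6413,-0.7673)
solve A·x = −loads:
  F[0-1] = -2054.3097 N (compression)
  F[0-2] = +1858.7739 N (tension)
  F[1-2] = -2898.5925 N (compression)
  Rx@0 = -691.7300 N
  Ry@0 = +1690.6202 N
  Ry@2 = +2224.1398 N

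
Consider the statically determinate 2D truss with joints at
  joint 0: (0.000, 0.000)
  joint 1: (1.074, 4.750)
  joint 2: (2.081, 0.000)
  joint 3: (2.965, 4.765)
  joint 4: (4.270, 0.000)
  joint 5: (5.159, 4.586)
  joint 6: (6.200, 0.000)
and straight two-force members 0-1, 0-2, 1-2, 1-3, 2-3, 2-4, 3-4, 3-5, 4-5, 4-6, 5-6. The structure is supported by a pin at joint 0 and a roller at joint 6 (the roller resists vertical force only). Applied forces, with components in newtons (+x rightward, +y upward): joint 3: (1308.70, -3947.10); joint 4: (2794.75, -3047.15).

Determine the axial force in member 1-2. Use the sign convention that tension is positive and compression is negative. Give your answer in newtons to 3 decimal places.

2039.643

N=7 nodes, M=11 members, R=3 reactions → 2N=14, M+R=14
member 0 (0-1): L=4.8699, (cx,cy)=(0.2205,0.9754)
member 1 (0-2): L=2.0810, (cx,cy)=(1.0000,0.0000)
member 2 (1-2): L=4.8556, (cx,cy)=(0.2074,-0.9783)
member 3 (1-3): L=1.8911, (cx,cy)=(1.0000,0.0079)
member 4 (2-3): L=4.8463, (cx,cy)=(0.1824,0.9832)
member 5 (2-4): L=2.1890, (cx,cy)=(1.0000,0.0000)
member 6 (3-4): L=4.9405, (cx,cy)=(0.2641,-0.9645)
member 7 (3-5): L=2.2013, (cx,cy)=(0.9967,-0.0813)
member 8 (4-5): L=4.6714, (cx,cy)=(0.1903,0.9817)
member 9 (4-6): L=1.9300, (cx,cy)=(1.0000,0.0000)
member 10 (5-6): L=4.7027, (cx,cy)=(0.2214,-0.9752)
solve A·x = −loads:
  F[0-1] = -2052.7870 N (compression)
  F[0-2] = +4556.1679 N (tension)
  F[1-2] = +2039.6430 N (tension)
  F[1-3] = -875.7485 N (compression)
  F[2-3] = -2029.3435 N (compression)
  F[2-4] = +5349.3374 N (tension)
  F[3-4] = -1841.5286 N (compression)
  F[3-5] = -2075.0287 N (compression)
  F[4-5] = +4913.0622 N (tension)
  F[4-6] = +1133.1614 N (tension)
  F[5-6] = -5119.0018 N (compression)
  Rx@0 = -4103.4500 N
  Ry@0 = +2002.2440 N
  Ry@6 = +4992.0060 N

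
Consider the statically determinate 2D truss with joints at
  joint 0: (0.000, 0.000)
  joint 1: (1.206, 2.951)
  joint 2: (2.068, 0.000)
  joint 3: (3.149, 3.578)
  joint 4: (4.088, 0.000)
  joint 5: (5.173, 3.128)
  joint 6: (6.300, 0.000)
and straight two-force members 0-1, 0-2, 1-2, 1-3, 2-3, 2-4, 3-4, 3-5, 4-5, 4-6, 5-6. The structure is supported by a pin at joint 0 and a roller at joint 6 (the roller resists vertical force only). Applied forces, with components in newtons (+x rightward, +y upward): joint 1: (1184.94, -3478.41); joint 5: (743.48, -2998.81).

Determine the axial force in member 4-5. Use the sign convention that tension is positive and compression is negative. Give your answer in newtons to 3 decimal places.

N=7 nodes, M=11 members, R=3 reactions → 2N=14, M+R=14
member 0 (0-1): L=3.1879, (cx,cy)=(0.3783,0.9257)
member 1 (0-2): L=2.0680, (cx,cy)=(1.0000,0.0000)
member 2 (1-2): L=3.0743, (cx,cy)=(0.2804,-0.9599)
member 3 (1-3): L=2.0417, (cx,cy)=(0.9517,0.3071)
member 4 (2-3): L=3.7377, (cx,cy)=(0.2892,0.9573)
member 5 (2-4): L=2.0200, (cx,cy)=(1.0000,0.0000)
member 6 (3-4): L=3.6992, (cx,cy)=(0.2538,-0.9672)
member 7 (3-5): L=2.0734, (cx,cy)=(0.9762,-0.2170)
member 8 (4-5): L=3.3108, (cx,cy)=(0.3277,0.9448)
member 9 (4-6): L=2.2120, (cx,cy)=(1.0000,0.0000)
member 10 (5-6): L=3.3248, (cx,cy)=(0.3390,-0.9408)
solve A·x = −loads:
  F[0-1] = -2619.4877 N (compression)
  F[0-2] = +2919.3801 N (tension)
  F[1-2] = -1671.5624 N (compression)
  F[1-3] = -1793.9035 N (compression)
  F[2-3] = +1676.1412 N (tension)
  F[2-4] = +1965.9340 N (tension)
  F[3-4] = -858.3659 N (compression)
  F[3-5] = -1029.0945 N (compression)
  F[4-5] = +878.7792 N (tension)
  F[4-6] = +1460.0587 N (tension)
  F[5-6] = -4307.4101 N (compression)
  Rx@0 = -1928.4200 N
  Ry@0 = +2424.8121 N
  Ry@6 = +4052.4079 N

878.779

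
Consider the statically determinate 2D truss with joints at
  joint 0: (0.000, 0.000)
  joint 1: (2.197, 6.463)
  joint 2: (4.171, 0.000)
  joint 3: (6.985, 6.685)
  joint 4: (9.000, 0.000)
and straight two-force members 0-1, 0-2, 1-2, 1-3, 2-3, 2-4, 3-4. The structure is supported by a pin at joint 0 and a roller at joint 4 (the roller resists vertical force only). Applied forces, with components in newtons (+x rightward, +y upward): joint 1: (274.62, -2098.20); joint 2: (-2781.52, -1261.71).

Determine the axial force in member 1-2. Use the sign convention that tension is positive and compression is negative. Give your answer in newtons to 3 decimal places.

-80.126

N=5 nodes, M=7 members, R=3 reactions → 2N=10, M+R=10
member 0 (0-1): L=6.8262, (cx,cy)=(0.3218,0.9468)
member 1 (0-2): L=4.1710, (cx,cy)=(1.0000,0.0000)
member 2 (1-2): L=6.7577, (cx,cy)=(0.2921,-0.9564)
member 3 (1-3): L=4.7931, (cx,cy)=(0.9989,0.0463)
member 4 (2-3): L=7.2531, (cx,cy)=(0.3880,0.9217)
member 5 (2-4): L=4.8290, (cx,cy)=(1.0000,0.0000)
member 6 (3-4): L=6.9821, (cx,cy)=(0.2886,-0.9575)
solve A·x = −loads:
  F[0-1] = -2181.8699 N (compression)
  F[0-2] = -1804.6704 N (compression)
  F[1-2] = -80.1261 N (compression)
  F[1-3] = -954.4683 N (compression)
  F[2-3] = +1452.0804 N (tension)
  F[2-4] = +390.0793 N (tension)
  F[3-4] = -1351.6453 N (compression)
  Rx@0 = +2506.9000 N
  Ry@0 = +2065.7759 N
  Ry@4 = +1294.1341 N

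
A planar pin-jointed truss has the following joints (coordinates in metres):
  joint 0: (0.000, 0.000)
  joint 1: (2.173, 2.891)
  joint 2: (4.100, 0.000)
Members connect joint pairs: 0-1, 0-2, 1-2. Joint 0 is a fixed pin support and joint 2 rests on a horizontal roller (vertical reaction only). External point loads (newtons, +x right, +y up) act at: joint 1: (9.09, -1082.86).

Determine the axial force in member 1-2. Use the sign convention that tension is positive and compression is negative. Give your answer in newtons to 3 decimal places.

-697.427

N=3 nodes, M=3 members, R=3 reactions → 2N=6, M+R=6
member 0 (0-1): L=3.6166, (cx,cy)=(0.6008,0.7994)
member 1 (0-2): L=4.1000, (cx,cy)=(1.0000,0.0000)
member 2 (1-2): L=3.4744, (cx,cy)=(0.5546,-0.8321)
solve A·x = −loads:
  F[0-1] = -628.6641 N (compression)
  F[0-2] = +386.8167 N (tension)
  F[1-2] = -697.4272 N (compression)
  Rx@0 = -9.0900 N
  Ry@0 = +502.5346 N
  Ry@2 = +580.3254 N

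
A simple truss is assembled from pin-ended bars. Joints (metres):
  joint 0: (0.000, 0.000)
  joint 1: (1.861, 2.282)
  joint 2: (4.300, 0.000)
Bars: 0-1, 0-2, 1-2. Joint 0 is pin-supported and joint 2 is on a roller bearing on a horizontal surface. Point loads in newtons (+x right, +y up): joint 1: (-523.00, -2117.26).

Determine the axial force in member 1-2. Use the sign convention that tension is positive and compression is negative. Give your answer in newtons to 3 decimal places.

N=3 nodes, M=3 members, R=3 reactions → 2N=6, M+R=6
member 0 (0-1): L=2.9446, (cx,cy)=(0.6320,0.7750)
member 1 (0-2): L=4.3000, (cx,cy)=(1.0000,0.0000)
member 2 (1-2): L=3.3401, (cx,cy)=(0.7302,-0.6832)
solve A·x = −loads:
  F[0-1] = -1907.7956 N (compression)
  F[0-2] = +682.7229 N (tension)
  F[1-2] = -934.9571 N (compression)
  Rx@0 = +523.0000 N
  Ry@0 = +1478.4845 N
  Ry@2 = +638.7755 N

-934.957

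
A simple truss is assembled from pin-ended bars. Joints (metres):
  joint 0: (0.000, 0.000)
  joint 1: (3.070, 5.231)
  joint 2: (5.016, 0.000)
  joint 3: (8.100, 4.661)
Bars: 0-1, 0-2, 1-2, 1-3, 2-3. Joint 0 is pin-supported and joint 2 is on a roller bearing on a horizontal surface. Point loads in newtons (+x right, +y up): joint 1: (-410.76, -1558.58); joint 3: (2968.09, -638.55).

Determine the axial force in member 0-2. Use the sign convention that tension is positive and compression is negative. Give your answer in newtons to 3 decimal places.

1314.541

N=4 nodes, M=5 members, R=3 reactions → 2N=8, M+R=8
member 0 (0-1): L=6.0653, (cx,cy)=(0.5062,0.8624)
member 1 (0-2): L=5.0160, (cx,cy)=(1.0000,0.0000)
member 2 (1-2): L=5.5812, (cx,cy)=(0.3487,-0.9372)
member 3 (1-3): L=5.0622, (cx,cy)=(0.9936,-0.1126)
member 4 (2-3): L=5.5889, (cx,cy)=(0.5518,0.8340)
solve A·x = −loads:
  F[0-1] = +2455.3505 N (tension)
  F[0-2] = +1314.5414 N (tension)
  F[1-2] = -4303.6724 N (compression)
  F[1-3] = +3174.2877 N (tension)
  F[2-3] = -337.0941 N (compression)
  Rx@0 = -2557.3300 N
  Ry@0 = -2117.5984 N
  Ry@2 = +4314.7284 N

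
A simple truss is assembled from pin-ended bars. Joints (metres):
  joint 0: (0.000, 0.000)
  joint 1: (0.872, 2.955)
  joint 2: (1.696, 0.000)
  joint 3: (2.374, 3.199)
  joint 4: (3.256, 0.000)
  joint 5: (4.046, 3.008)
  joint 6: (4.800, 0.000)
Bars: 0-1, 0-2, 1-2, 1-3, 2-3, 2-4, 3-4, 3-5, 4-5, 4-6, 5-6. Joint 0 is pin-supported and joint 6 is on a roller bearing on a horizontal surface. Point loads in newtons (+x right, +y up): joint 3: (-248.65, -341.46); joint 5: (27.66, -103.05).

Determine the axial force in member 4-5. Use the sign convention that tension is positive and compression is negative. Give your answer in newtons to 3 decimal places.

N=7 nodes, M=11 members, R=3 reactions → 2N=14, M+R=14
member 0 (0-1): L=3.0810, (cx,cy)=(0.2830,0.9591)
member 1 (0-2): L=1.6960, (cx,cy)=(1.0000,0.0000)
member 2 (1-2): L=3.0677, (cx,cy)=(0.2686,-0.9633)
member 3 (1-3): L=1.5217, (cx,cy)=(0.9871,0.1603)
member 4 (2-3): L=3.2701, (cx,cy)=(0.2073,0.9783)
member 5 (2-4): L=1.5600, (cx,cy)=(1.0000,0.0000)
member 6 (3-4): L=3.3184, (cx,cy)=(0.2658,-0.9640)
member 7 (3-5): L=1.6829, (cx,cy)=(0.9935,-0.1135)
member 8 (4-5): L=3.1100, (cx,cy)=(0.2540,0.9672)
member 9 (4-6): L=1.5440, (cx,cy)=(1.0000,0.0000)
member 10 (5-6): L=3.1011, (cx,cy)=(0.2431,-0.9700)
solve A·x = −loads:
  F[0-1] = -351.5213 N (compression)
  F[0-2] = -121.4999 N (compression)
  F[1-2] = +318.7910 N (tension)
  F[1-3] = -187.5448 N (compression)
  F[2-3] = -313.8969 N (compression)
  F[2-4] = +29.2101 N (tension)
  F[3-4] = -4.4284 N (compression)
  F[3-5] = -0.3755 N (compression)
  F[4-5] = +4.4139 N (tension)
  F[4-6] = +26.9118 N (tension)
  F[5-6] = -110.6833 N (compression)
  Rx@0 = +220.9900 N
  Ry@0 = +337.1483 N
  Ry@6 = +107.3617 N

4.414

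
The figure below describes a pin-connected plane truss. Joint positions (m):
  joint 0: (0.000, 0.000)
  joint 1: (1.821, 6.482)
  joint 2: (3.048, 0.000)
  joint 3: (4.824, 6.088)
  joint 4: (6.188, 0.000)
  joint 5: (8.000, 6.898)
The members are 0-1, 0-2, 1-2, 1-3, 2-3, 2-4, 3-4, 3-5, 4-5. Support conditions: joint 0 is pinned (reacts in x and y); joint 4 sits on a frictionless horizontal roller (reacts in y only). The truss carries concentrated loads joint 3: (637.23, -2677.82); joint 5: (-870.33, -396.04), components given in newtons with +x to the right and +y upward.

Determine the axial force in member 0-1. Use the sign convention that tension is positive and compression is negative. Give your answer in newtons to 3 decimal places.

N=6 nodes, M=9 members, R=3 reactions → 2N=12, M+R=12
member 0 (0-1): L=6.7329, (cx,cy)=(0.2705,0.9627)
member 1 (0-2): L=3.0480, (cx,cy)=(1.0000,0.0000)
member 2 (1-2): L=6.5971, (cx,cy)=(0.1860,-0.9826)
member 3 (1-3): L=3.0287, (cx,cy)=(0.9915,-0.1301)
member 4 (2-3): L=6.3418, (cx,cy)=(0.2800,0.9600)
member 5 (2-4): L=3.1400, (cx,cy)=(1.0000,0.0000)
member 6 (3-4): L=6.2389, (cx,cy)=(0.2186,-0.9758)
member 7 (3-5): L=3.2777, (cx,cy)=(0.9690,0.2471)
member 8 (4-5): L=7.1320, (cx,cy)=(0.2541,0.9672)
solve A·x = −loads:
  F[0-1] = -849.1995 N (compression)
  F[0-2] = -3.4241 N (compression)
  F[1-2] = +884.7103 N (tension)
  F[1-3] = -397.6023 N (compression)
  F[2-3] = -905.5065 N (compression)
  F[2-4] = +414.7093 N (tension)
  F[3-4] = -2121.0487 N (compression)
  F[3-5] = -847.6106 N (compression)
  F[4-5] = -192.9020 N (compression)
  Rx@0 = +233.1000 N
  Ry@0 = +817.5504 N
  Ry@4 = +2256.3096 N

-849.199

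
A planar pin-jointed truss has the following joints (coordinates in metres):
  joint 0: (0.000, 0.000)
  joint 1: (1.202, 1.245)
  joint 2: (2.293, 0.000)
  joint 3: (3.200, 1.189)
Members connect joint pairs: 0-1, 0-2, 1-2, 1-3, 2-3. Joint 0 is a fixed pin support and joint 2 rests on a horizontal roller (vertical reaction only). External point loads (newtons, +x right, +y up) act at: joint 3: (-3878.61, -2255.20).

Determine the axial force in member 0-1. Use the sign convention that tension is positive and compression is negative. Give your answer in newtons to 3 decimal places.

N=4 nodes, M=5 members, R=3 reactions → 2N=8, M+R=8
member 0 (0-1): L=1.7306, (cx,cy)=(0.6946,0.7194)
member 1 (0-2): L=2.2930, (cx,cy)=(1.0000,0.0000)
member 2 (1-2): L=1.6554, (cx,cy)=(0.6591,-0.7521)
member 3 (1-3): L=1.9988, (cx,cy)=(0.9996,-0.0280)
member 4 (2-3): L=1.4954, (cx,cy)=(0.6065,0.7951)
solve A·x = −loads:
  F[0-1] = -1555.6191 N (compression)
  F[0-2] = -2798.1176 N (compression)
  F[1-2] = +1566.7962 N (tension)
  F[1-3] = -2113.9356 N (compression)
  F[2-3] = -2910.9404 N (compression)
  Rx@0 = +3878.6100 N
  Ry@0 = +1119.1456 N
  Ry@2 = +1136.0544 N

-1555.619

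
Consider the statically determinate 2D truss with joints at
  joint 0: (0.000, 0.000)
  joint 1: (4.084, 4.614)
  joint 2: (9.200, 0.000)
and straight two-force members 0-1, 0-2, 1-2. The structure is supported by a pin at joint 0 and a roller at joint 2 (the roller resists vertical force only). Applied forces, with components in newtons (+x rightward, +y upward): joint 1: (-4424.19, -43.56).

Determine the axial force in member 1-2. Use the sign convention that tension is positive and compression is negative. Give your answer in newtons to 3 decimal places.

3284.124

N=3 nodes, M=3 members, R=3 reactions → 2N=6, M+R=6
member 0 (0-1): L=6.1618, (cx,cy)=(0.6628,0.7488)
member 1 (0-2): L=9.2000, (cx,cy)=(1.0000,0.0000)
member 2 (1-2): L=6.8893, (cx,cy)=(0.7426,-0.6697)
solve A·x = −loads:
  F[0-1] = -2995.5091 N (compression)
  F[0-2] = -2438.7937 N (compression)
  F[1-2] = +3284.1245 N (tension)
  Rx@0 = +4424.1900 N
  Ry@0 = +2243.0506 N
  Ry@2 = -2199.4906 N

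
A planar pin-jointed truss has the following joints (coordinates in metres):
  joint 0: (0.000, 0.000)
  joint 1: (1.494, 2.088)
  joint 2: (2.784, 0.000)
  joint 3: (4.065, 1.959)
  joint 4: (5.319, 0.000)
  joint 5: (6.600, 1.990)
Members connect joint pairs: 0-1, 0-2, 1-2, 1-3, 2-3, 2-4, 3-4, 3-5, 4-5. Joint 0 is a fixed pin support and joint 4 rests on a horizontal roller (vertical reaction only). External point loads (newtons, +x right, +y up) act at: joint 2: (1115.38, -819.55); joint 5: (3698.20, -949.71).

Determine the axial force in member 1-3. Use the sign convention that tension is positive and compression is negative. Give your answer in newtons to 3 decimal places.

1683.214

N=6 nodes, M=9 members, R=3 reactions → 2N=12, M+R=12
member 0 (0-1): L=2.5674, (cx,cy)=(0.5819,0.8133)
member 1 (0-2): L=2.7840, (cx,cy)=(1.0000,0.0000)
member 2 (1-2): L=2.4544, (cx,cy)=(0.5256,-0.8507)
member 3 (1-3): L=2.5742, (cx,cy)=(0.9987,-0.0501)
member 4 (2-3): L=2.3406, (cx,cy)=(0.5473,0.8369)
member 5 (2-4): L=2.5350, (cx,cy)=(1.0000,0.0000)
member 6 (3-4): L=2.3260, (cx,cy)=(0.5391,-0.8422)
member 7 (3-5): L=2.5352, (cx,cy)=(0.9999,0.0122)
member 8 (4-5): L=2.3667, (cx,cy)=(0.5413,0.8408)
solve A·x = −loads:
  F[0-1] = +1502.2762 N (tension)
  F[0-2] = +3939.4037 N (tension)
  F[1-2] = -1535.2508 N (compression)
  F[1-3] = +1683.2143 N (tension)
  F[2-3] = +2539.7541 N (tension)
  F[2-4] = +627.1340 N (tension)
  F[3-4] = -2360.6195 N (compression)
  F[3-5] = +4344.0643 N (tension)
  F[4-5] = -1192.6385 N (compression)
  Rx@0 = -4813.5800 N
  Ry@0 = -1221.7404 N
  Ry@4 = +2991.0004 N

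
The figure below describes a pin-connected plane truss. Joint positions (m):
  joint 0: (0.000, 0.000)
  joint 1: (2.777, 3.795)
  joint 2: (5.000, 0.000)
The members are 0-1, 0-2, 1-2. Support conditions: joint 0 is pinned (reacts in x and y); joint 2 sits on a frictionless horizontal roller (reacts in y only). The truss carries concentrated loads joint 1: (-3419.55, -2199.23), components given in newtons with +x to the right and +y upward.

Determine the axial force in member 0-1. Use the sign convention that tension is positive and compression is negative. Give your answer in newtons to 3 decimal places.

-4427.706

N=3 nodes, M=3 members, R=3 reactions → 2N=6, M+R=6
member 0 (0-1): L=4.7025, (cx,cy)=(0.5905,0.8070)
member 1 (0-2): L=5.0000, (cx,cy)=(1.0000,0.0000)
member 2 (1-2): L=4.3982, (cx,cy)=(0.5054,-0.8629)
solve A·x = −loads:
  F[0-1] = -4427.7056 N (compression)
  F[0-2] = -804.8409 N (compression)
  F[1-2] = +1592.3588 N (tension)
  Rx@0 = +3419.5500 N
  Ry@0 = +3573.2161 N
  Ry@2 = -1373.9861 N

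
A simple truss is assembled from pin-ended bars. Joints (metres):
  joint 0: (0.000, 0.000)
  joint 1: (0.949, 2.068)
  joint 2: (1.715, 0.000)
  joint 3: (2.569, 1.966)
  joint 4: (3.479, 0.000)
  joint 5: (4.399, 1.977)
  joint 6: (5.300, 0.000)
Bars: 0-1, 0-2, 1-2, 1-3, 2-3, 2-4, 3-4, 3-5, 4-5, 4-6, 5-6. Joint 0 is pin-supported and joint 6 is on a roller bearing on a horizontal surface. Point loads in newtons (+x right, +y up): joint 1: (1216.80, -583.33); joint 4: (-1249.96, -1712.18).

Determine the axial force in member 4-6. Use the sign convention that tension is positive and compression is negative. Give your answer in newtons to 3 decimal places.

776.187

N=7 nodes, M=11 members, R=3 reactions → 2N=14, M+R=14
member 0 (0-1): L=2.2754, (cx,cy)=(0.4171,0.9089)
member 1 (0-2): L=1.7150, (cx,cy)=(1.0000,0.0000)
member 2 (1-2): L=2.2053, (cx,cy)=(0.3473,-0.9377)
member 3 (1-3): L=1.6232, (cx,cy)=(0.9980,-0.0628)
member 4 (2-3): L=2.1435, (cx,cy)=(0.3984,0.9172)
member 5 (2-4): L=1.7640, (cx,cy)=(1.0000,0.0000)
member 6 (3-4): L=2.1664, (cx,cy)=(0.4201,-0.9075)
member 7 (3-5): L=1.8300, (cx,cy)=(1.0000,0.0060)
member 8 (4-5): L=2.1806, (cx,cy)=(0.4219,0.9066)
member 9 (4-6): L=1.8210, (cx,cy)=(1.0000,0.0000)
member 10 (5-6): L=2.1726, (cx,cy)=(0.4147,-0.9100)
solve A·x = −loads:
  F[0-1] = -651.7744 N (compression)
  F[0-2] = +238.6810 N (tension)
  F[1-2] = +112.2190 N (tension)
  F[1-3] = -1530.6446 N (compression)
  F[2-3] = -114.7313 N (compression)
  F[2-4] = +323.3707 N (tension)
  F[3-4] = -0.4491 N (compression)
  F[3-5] = -1573.1705 N (compression)
  F[4-5] = +1888.9398 N (tension)
  F[4-6] = +776.1869 N (tension)
  F[5-6] = -1871.6631 N (compression)
  Rx@0 = +33.1600 N
  Ry@0 = +592.3785 N
  Ry@6 = +1703.1315 N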